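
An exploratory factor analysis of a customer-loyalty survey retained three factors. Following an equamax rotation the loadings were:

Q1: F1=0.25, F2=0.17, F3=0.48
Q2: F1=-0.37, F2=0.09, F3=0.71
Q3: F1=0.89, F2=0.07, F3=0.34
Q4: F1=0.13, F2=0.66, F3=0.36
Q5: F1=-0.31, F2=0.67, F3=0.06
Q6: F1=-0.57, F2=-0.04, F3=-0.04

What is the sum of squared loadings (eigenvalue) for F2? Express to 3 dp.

0.928

SS loadings for F2 = 0.17² + 0.09² + 0.07² + 0.66² + 0.67² + (-0.04)² = 0.0289 + 0.0081 + 0.0049 + 0.4356 + 0.4489 + 0.0016 = 0.9280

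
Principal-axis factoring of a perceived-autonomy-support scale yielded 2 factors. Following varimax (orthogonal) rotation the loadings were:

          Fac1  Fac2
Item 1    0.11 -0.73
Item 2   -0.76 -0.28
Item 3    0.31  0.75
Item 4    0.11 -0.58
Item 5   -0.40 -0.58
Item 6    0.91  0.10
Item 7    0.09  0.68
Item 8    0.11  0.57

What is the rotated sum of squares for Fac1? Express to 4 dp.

1.7062

SS loadings for Fac1 = 0.11² + (-0.76)² + 0.31² + 0.11² + (-0.40)² + 0.91² + 0.09² + 0.11² = 0.0121 + 0.5776 + 0.0961 + 0.0121 + 0.1600 + 0.8281 + 0.0081 + 0.0121 = 1.7062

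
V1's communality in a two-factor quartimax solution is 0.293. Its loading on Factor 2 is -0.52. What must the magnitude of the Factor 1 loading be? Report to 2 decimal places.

Under orthogonal rotation h² = Σλ², so λ_Factor 1² = h² − (0.2704) = 0.293 − 0.2704 = 0.0226.
|λ| = √0.0226 = 0.1503.

0.15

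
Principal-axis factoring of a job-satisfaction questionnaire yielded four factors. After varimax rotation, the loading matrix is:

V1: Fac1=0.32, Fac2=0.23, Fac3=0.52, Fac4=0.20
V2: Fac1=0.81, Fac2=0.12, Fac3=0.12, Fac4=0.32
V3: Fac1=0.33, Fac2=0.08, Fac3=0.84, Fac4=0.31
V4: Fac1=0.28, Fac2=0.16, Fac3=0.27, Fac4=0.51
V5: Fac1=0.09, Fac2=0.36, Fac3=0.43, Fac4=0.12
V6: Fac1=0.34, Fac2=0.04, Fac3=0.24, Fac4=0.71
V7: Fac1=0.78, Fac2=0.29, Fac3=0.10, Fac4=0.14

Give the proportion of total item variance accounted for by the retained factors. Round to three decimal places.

Communalities: 0.4657, 0.7873, 0.9170, 0.4370, 0.3370, 0.6789, 0.7221; Σh² = 4.3450.
Total variance with 7 standardized items is 7, so the solution explains 4.3450/7 = 0.6207.

0.621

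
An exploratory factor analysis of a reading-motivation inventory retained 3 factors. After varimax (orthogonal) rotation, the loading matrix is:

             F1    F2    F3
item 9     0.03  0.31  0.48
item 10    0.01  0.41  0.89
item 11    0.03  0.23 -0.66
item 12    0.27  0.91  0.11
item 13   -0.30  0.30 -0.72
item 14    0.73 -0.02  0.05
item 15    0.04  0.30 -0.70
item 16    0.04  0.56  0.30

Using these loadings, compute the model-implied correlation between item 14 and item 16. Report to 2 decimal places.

r̂ = Σ λ_i·λ_j across factors = (0.73)(0.04) + (-0.02)(0.56) + (0.05)(0.30)
  = +0.0292 -0.0112 +0.0150 = 0.0330

0.03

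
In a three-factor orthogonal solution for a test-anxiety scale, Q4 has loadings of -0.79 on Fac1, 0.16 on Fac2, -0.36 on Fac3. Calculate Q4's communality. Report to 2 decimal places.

0.78

h² = (-0.79)² + 0.16² + (-0.36)² = 0.6241 + 0.0256 + 0.1296 = 0.7793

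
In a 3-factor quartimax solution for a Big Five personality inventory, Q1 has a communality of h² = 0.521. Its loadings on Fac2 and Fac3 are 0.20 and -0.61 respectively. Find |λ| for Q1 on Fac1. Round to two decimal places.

0.33

Under orthogonal rotation h² = Σλ², so λ_Fac1² = h² − (0.4121) = 0.521 − 0.4121 = 0.1089.
|λ| = √0.1089 = 0.3300.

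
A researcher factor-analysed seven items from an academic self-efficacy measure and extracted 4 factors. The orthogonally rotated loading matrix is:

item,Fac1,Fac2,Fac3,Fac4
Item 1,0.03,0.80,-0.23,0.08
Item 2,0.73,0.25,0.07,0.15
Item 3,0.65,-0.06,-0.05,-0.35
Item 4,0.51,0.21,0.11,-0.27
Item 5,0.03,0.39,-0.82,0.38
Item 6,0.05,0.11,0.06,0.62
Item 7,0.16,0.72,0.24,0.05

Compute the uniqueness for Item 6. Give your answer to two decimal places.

0.60

h² = 0.05² + 0.11² + 0.06² + 0.62² = 0.0025 + 0.0121 + 0.0036 + 0.3844 = 0.4026
Uniqueness u² = 1 − h² = 1 − 0.4026 = 0.5974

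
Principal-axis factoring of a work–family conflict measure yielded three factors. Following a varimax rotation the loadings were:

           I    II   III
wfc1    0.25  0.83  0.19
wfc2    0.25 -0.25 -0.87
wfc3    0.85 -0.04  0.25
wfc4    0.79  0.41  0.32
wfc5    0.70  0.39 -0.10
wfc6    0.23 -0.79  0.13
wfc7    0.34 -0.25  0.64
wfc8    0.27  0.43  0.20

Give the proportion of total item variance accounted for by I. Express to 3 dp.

0.275

SS loadings for I = 0.25² + 0.25² + 0.85² + 0.79² + 0.70² + 0.23² + 0.34² + 0.27² = 2.2030
Proportion of variance = 2.2030 / 8 = 0.2754.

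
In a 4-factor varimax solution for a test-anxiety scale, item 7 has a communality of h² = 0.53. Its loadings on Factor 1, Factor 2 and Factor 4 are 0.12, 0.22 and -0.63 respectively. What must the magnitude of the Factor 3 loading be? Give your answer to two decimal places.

Under orthogonal rotation h² = Σλ², so λ_Factor 3² = h² − (0.4597) = 0.53 − 0.4597 = 0.0703.
|λ| = √0.0703 = 0.2651.

0.27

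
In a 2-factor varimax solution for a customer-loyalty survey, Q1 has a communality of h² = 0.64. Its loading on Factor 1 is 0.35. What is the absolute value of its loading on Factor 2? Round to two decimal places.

Under orthogonal rotation h² = Σλ², so λ_Factor 2² = h² − (0.1225) = 0.64 − 0.1225 = 0.5175.
|λ| = √0.5175 = 0.7194.

0.72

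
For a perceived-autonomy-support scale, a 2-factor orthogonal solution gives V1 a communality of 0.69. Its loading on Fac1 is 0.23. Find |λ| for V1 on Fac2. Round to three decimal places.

0.798

Under orthogonal rotation h² = Σλ², so λ_Fac2² = h² − (0.0529) = 0.69 − 0.0529 = 0.6371.
|λ| = √0.6371 = 0.7982.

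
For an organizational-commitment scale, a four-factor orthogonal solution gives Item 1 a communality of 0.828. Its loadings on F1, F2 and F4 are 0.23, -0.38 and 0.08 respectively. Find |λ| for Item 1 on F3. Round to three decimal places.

0.790

Under orthogonal rotation h² = Σλ², so λ_F3² = h² − (0.2037) = 0.828 − 0.2037 = 0.6243.
|λ| = √0.6243 = 0.7901.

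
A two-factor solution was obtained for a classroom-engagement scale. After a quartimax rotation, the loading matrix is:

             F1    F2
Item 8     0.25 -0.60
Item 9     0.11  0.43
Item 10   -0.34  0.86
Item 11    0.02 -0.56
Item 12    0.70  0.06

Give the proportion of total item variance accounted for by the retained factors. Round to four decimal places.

Communalities: 0.4225, 0.1970, 0.8552, 0.3140, 0.4936; Σh² = 2.2823.
Total variance with 5 standardized items is 5, so the solution explains 2.2823/5 = 0.4565.

0.4565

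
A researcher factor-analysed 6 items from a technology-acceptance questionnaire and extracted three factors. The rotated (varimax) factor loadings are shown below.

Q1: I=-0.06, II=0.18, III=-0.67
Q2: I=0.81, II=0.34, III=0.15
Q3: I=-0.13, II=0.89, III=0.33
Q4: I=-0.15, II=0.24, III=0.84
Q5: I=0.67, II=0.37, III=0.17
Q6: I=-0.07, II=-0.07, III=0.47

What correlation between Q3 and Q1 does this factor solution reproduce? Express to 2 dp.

r̂ = Σ λ_i·λ_j across factors = (-0.13)(-0.06) + (0.89)(0.18) + (0.33)(-0.67)
  = +0.0078 +0.1602 -0.2211 = -0.0531

-0.05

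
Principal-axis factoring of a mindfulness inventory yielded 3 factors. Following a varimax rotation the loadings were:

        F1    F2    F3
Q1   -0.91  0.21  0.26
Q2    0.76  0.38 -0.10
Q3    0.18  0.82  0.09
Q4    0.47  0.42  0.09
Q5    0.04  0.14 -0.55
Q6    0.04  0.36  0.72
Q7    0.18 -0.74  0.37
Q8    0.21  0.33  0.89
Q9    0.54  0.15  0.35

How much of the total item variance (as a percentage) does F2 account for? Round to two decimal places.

SS loadings for F2 = 0.21² + 0.38² + 0.82² + 0.42² + 0.14² + 0.36² + (-0.74)² + 0.33² + 0.15² = 1.8655
With 9 standardized items, total variance = 9. Proportion = 1.8655/9 = 0.2073 → 20.73%.

20.73%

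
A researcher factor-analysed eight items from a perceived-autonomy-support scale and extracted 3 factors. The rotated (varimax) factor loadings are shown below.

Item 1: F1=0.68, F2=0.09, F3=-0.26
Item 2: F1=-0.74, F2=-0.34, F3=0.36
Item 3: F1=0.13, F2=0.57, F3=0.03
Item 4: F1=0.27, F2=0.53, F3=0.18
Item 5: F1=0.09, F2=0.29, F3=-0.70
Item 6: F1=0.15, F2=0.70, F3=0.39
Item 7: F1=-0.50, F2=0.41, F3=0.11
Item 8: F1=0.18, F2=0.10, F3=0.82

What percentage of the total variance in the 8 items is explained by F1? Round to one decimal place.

SS loadings for F1 = 0.68² + (-0.74)² + 0.13² + 0.27² + 0.09² + 0.15² + (-0.50)² + 0.18² = 1.4128
With 8 standardized items, total variance = 8. Proportion = 1.4128/8 = 0.1766 → 17.66%.

17.7%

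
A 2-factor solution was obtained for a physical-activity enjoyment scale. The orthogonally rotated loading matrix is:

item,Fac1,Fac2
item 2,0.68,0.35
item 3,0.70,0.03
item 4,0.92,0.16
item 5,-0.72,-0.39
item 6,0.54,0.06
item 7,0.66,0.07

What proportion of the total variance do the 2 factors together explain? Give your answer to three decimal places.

0.559

SS loadings by factor: 3.0444, 0.3096; total = 3.3540.
Total variance with 6 standardized items is 6, so the solution explains 3.3540/6 = 0.5590.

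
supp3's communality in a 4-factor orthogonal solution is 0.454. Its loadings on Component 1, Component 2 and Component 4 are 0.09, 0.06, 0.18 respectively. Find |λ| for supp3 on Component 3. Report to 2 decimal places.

Under orthogonal rotation h² = Σλ², so λ_Component 3² = h² − (0.0441) = 0.454 − 0.0441 = 0.4099.
|λ| = √0.4099 = 0.6402.

0.64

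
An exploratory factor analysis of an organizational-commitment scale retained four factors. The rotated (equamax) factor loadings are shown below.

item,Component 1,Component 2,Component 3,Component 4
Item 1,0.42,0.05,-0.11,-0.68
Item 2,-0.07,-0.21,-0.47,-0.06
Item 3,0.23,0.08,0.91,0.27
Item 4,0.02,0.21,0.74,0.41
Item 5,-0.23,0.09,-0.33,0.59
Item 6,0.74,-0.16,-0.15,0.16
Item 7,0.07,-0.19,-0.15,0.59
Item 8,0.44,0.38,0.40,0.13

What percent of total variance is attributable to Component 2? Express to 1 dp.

SS loadings for Component 2 = 0.05² + (-0.21)² + 0.08² + 0.21² + 0.09² + (-0.16)² + (-0.19)² + 0.38² = 0.3113
With 8 standardized items, total variance = 8. Proportion = 0.3113/8 = 0.0389 → 3.89%.

3.9%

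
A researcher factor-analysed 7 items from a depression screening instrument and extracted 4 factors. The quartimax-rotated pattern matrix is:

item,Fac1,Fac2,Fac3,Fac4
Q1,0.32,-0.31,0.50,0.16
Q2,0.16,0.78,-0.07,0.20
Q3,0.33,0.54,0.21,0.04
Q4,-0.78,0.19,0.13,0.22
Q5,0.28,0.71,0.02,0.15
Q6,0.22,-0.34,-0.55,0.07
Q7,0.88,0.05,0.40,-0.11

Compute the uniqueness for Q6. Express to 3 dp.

0.529

h² = 0.22² + (-0.34)² + (-0.55)² + 0.07² = 0.0484 + 0.1156 + 0.3025 + 0.0049 = 0.4714
Uniqueness u² = 1 − h² = 1 − 0.4714 = 0.5286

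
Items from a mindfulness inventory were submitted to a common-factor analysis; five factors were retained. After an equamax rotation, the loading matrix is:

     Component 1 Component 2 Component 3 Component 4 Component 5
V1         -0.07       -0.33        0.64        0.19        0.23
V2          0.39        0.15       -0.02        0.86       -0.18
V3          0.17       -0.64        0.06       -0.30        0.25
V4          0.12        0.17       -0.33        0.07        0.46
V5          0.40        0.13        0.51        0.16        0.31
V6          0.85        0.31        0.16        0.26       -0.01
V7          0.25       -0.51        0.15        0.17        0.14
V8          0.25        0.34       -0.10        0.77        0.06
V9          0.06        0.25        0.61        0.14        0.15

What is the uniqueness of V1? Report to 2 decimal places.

h² = (-0.07)² + (-0.33)² + 0.64² + 0.19² + 0.23² = 0.0049 + 0.1089 + 0.4096 + 0.0361 + 0.0529 = 0.6124
Uniqueness u² = 1 − h² = 1 − 0.6124 = 0.3876

0.39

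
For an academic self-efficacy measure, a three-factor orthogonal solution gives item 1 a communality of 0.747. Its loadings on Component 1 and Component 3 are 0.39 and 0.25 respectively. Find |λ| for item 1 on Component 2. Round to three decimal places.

0.730

Under orthogonal rotation h² = Σλ², so λ_Component 2² = h² − (0.2146) = 0.747 − 0.2146 = 0.5324.
|λ| = √0.5324 = 0.7297.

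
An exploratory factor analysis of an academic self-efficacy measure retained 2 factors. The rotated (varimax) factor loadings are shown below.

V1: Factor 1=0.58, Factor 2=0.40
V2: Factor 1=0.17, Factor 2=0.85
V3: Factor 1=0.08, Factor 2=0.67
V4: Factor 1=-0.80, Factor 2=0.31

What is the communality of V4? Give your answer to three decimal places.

0.736

h² = (-0.80)² + 0.31² = 0.6400 + 0.0961 = 0.7361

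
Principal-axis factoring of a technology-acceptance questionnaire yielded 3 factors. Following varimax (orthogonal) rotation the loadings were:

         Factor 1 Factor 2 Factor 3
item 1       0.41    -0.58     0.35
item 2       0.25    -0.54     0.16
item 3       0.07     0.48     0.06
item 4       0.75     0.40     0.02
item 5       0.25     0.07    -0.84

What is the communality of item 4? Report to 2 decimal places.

0.72

h² = 0.75² + 0.40² + 0.02² = 0.5625 + 0.1600 + 0.0004 = 0.7229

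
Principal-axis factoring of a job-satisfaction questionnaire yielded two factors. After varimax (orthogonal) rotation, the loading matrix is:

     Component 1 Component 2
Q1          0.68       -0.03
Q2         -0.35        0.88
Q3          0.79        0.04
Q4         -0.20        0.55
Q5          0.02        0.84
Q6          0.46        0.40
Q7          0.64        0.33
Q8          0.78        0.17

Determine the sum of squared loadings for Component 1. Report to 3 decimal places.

SS loadings for Component 1 = 0.68² + (-0.35)² + 0.79² + (-0.20)² + 0.02² + 0.46² + 0.64² + 0.78² = 0.4624 + 0.1225 + 0.6241 + 0.0400 + 0.0004 + 0.2116 + 0.4096 + 0.6084 = 2.4790

2.479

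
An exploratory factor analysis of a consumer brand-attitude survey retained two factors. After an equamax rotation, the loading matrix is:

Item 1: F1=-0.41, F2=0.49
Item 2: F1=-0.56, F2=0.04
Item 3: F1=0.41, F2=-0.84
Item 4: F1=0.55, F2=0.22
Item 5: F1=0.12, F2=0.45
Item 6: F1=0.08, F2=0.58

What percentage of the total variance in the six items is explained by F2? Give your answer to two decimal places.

SS loadings for F2 = 0.49² + 0.04² + (-0.84)² + 0.22² + 0.45² + 0.58² = 1.5346
With 6 standardized items, total variance = 6. Proportion = 1.5346/6 = 0.2558 → 25.58%.

25.58%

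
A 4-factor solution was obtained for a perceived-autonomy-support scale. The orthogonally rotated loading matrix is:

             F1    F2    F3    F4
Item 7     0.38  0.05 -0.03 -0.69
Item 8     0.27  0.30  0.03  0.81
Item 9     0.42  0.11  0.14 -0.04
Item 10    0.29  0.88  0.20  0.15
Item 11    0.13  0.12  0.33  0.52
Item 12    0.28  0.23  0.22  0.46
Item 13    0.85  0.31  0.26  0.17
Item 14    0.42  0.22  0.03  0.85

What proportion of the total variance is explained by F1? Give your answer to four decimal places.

0.1840

SS loadings for F1 = 0.38² + 0.27² + 0.42² + 0.29² + 0.13² + 0.28² + 0.85² + 0.42² = 1.4720
Proportion of variance = 1.4720 / 8 = 0.1840.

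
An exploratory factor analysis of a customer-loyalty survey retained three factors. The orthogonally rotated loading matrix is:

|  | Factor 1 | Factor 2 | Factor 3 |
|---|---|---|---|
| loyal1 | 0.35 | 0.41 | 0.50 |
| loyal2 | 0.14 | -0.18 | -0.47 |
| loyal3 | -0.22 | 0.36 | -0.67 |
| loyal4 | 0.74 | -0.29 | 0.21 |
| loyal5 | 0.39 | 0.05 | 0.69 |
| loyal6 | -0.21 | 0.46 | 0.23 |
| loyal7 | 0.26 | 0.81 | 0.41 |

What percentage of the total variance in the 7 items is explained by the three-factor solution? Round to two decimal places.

SS loadings by factor: 1.0019, 1.2844, 1.6610; total = 3.9473.
Total variance with 7 standardized items is 7, so the solution explains 3.9473/7 = 0.5639 = 56.39%.

56.39%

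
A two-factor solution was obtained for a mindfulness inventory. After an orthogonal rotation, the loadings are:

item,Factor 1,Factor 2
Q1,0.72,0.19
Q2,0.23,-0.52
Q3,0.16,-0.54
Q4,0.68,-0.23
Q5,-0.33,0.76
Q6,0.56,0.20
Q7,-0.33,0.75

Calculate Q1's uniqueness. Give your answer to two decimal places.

0.45

h² = 0.72² + 0.19² = 0.5184 + 0.0361 = 0.5545
Uniqueness u² = 1 − h² = 1 − 0.5545 = 0.4455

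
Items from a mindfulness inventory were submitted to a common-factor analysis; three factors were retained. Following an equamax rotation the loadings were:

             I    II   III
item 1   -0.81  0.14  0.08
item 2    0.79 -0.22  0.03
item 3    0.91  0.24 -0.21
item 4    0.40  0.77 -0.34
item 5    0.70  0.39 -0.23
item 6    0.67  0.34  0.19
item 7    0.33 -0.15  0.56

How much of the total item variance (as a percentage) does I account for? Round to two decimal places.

47.37%

SS loadings for I = (-0.81)² + 0.79² + 0.91² + 0.40² + 0.70² + 0.67² + 0.33² = 3.3161
With 7 standardized items, total variance = 7. Proportion = 3.3161/7 = 0.4737 → 47.37%.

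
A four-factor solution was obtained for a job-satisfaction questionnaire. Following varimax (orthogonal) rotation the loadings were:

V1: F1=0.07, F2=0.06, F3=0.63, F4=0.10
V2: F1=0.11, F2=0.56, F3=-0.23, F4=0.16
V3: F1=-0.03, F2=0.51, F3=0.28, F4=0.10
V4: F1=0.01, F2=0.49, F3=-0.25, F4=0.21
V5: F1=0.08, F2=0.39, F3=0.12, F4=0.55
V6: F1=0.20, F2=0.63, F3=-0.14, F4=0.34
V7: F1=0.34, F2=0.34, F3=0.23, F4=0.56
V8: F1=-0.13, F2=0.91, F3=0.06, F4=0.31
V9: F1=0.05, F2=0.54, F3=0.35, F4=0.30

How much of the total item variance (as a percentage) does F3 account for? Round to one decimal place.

SS loadings for F3 = 0.63² + (-0.23)² + 0.28² + (-0.25)² + 0.12² + (-0.14)² + 0.23² + 0.06² + 0.35² = 0.8037
With 9 standardized items, total variance = 9. Proportion = 0.8037/9 = 0.0893 → 8.93%.

8.9%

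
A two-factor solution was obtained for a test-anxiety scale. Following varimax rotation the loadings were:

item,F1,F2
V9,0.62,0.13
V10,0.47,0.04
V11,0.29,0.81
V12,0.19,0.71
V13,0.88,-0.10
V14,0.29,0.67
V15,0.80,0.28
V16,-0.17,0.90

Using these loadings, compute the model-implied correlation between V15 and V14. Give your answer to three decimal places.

0.420

r̂ = Σ λ_i·λ_j across factors = (0.80)(0.29) + (0.28)(0.67)
  = +0.2320 +0.1876 = 0.4196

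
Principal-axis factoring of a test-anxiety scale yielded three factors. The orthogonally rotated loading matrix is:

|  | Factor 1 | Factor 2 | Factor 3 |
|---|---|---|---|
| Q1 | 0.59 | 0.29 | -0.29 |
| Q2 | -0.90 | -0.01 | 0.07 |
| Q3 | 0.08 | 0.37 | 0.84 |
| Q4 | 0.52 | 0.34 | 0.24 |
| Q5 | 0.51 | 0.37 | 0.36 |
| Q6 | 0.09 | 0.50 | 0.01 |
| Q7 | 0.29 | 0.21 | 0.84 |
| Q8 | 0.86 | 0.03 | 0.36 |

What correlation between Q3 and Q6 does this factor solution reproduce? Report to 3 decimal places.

0.201

r̂ = Σ λ_i·λ_j across factors = (0.08)(0.09) + (0.37)(0.50) + (0.84)(0.01)
  = +0.0072 +0.1850 +0.0084 = 0.2006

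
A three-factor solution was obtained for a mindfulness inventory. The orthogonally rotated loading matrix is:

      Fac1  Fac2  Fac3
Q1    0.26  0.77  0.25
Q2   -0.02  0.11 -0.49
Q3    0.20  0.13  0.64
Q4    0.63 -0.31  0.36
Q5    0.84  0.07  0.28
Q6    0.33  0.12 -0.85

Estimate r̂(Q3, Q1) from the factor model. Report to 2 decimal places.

0.31

r̂ = Σ λ_i·λ_j across factors = (0.20)(0.26) + (0.13)(0.77) + (0.64)(0.25)
  = +0.0520 +0.1001 +0.1600 = 0.3121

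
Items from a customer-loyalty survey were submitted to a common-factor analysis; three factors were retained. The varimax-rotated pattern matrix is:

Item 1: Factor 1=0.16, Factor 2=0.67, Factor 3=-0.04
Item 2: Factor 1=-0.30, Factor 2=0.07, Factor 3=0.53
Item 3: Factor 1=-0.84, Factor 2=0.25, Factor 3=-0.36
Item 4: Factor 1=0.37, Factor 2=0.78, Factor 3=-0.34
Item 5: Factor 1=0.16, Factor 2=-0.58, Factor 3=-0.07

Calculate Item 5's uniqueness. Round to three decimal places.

h² = 0.16² + (-0.58)² + (-0.07)² = 0.0256 + 0.3364 + 0.0049 = 0.3669
Uniqueness u² = 1 − h² = 1 − 0.3669 = 0.6331

0.633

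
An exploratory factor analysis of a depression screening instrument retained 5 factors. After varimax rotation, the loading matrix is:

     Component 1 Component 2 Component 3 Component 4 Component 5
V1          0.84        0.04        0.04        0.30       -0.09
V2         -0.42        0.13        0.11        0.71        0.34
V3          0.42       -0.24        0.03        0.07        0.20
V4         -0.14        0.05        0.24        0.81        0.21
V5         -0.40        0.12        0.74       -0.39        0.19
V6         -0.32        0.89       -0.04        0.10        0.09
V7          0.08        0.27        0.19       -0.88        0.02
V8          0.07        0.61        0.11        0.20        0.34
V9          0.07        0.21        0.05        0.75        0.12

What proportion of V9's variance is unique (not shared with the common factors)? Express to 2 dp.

h² = 0.07² + 0.21² + 0.05² + 0.75² + 0.12² = 0.0049 + 0.0441 + 0.0025 + 0.5625 + 0.0144 = 0.6284
Uniqueness u² = 1 − h² = 1 − 0.6284 = 0.3716

0.37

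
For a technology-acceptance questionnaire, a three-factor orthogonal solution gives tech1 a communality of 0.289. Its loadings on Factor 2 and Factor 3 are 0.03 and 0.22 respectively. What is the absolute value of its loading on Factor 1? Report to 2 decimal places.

Under orthogonal rotation h² = Σλ², so λ_Factor 1² = h² − (0.0493) = 0.289 − 0.0493 = 0.2397.
|λ| = √0.2397 = 0.4896.

0.49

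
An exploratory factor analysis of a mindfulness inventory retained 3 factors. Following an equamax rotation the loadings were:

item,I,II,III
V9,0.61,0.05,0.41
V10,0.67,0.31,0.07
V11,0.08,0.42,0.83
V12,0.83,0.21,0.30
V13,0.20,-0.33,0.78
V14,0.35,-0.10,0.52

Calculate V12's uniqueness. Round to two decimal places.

h² = 0.83² + 0.21² + 0.30² = 0.6889 + 0.0441 + 0.0900 = 0.8230
Uniqueness u² = 1 − h² = 1 − 0.8230 = 0.1770

0.18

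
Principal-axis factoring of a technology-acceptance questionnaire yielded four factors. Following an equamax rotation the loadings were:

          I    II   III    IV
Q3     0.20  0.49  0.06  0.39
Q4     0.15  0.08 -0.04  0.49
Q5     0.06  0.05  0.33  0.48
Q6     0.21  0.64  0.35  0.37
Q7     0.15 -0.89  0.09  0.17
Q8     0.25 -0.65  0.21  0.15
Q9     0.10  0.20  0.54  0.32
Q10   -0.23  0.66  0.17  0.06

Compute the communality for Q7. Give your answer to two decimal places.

h² = 0.15² + (-0.89)² + 0.09² + 0.17² = 0.0225 + 0.7921 + 0.0081 + 0.0289 = 0.8516

0.85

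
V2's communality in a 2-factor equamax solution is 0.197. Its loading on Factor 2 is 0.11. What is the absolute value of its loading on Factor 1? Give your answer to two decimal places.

0.43

Under orthogonal rotation h² = Σλ², so λ_Factor 1² = h² − (0.0121) = 0.197 − 0.0121 = 0.1849.
|λ| = √0.1849 = 0.4300.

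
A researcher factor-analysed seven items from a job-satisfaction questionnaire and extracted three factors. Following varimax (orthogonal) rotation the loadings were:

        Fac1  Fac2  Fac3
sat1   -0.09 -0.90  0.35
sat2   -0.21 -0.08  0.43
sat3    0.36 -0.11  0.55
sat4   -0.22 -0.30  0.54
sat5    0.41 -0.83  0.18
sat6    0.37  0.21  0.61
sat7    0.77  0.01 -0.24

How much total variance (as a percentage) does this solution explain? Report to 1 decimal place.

59.2%

Communalities: 0.9406, 0.2354, 0.4442, 0.4300, 0.8894, 0.5531, 0.6506; Σh² = 4.1433.
Total variance with 7 standardized items is 7, so the solution explains 4.1433/7 = 0.5919 = 59.19%.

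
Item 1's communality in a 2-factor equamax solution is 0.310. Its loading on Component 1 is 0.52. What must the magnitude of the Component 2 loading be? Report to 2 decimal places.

0.20

Under orthogonal rotation h² = Σλ², so λ_Component 2² = h² − (0.2704) = 0.310 − 0.2704 = 0.0396.
|λ| = √0.0396 = 0.1990.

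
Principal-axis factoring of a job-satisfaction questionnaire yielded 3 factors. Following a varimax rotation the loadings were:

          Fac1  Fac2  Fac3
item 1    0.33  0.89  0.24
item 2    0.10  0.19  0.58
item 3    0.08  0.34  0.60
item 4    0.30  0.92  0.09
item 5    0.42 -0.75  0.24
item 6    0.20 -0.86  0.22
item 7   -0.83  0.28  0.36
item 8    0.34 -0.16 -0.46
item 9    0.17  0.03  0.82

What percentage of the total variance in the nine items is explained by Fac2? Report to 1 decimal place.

SS loadings for Fac2 = 0.89² + 0.19² + 0.34² + 0.92² + (-0.75)² + (-0.86)² + 0.28² + (-0.16)² + 0.03² = 3.1972
With 9 standardized items, total variance = 9. Proportion = 3.1972/9 = 0.3552 → 35.52%.

35.5%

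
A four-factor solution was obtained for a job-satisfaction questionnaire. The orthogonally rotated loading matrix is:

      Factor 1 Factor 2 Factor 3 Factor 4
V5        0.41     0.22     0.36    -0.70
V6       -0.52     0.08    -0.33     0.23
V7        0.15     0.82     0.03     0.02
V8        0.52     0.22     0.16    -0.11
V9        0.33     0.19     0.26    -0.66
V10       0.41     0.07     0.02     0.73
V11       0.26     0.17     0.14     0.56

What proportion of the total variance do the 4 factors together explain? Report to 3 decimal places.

Communalities: 0.8361, 0.4386, 0.6962, 0.3565, 0.6482, 0.7063, 0.4297; Σh² = 4.1116.
Total variance with 7 standardized items is 7, so the solution explains 4.1116/7 = 0.5874.

0.587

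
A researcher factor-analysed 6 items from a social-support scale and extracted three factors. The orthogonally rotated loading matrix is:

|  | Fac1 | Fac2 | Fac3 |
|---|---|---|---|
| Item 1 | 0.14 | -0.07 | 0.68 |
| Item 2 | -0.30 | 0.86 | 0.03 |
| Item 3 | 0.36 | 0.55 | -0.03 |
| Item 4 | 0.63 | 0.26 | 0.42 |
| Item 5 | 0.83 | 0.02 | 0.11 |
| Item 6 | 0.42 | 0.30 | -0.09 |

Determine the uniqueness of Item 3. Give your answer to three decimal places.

0.567

h² = 0.36² + 0.55² + (-0.03)² = 0.1296 + 0.3025 + 0.0009 = 0.4330
Uniqueness u² = 1 − h² = 1 − 0.4330 = 0.5670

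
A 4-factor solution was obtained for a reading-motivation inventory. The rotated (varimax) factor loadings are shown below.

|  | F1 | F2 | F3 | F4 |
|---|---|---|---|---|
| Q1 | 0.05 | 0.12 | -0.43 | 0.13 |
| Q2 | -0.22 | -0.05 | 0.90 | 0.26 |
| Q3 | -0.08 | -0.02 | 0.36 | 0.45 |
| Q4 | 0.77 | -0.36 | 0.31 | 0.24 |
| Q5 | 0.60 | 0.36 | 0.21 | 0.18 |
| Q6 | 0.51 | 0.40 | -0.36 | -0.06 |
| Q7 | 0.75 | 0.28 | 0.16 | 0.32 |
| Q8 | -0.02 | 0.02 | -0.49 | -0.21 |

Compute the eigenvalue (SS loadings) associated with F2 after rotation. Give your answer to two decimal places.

0.52

SS loadings for F2 = 0.12² + (-0.05)² + (-0.02)² + (-0.36)² + 0.36² + 0.40² + 0.28² + 0.02² = 0.0144 + 0.0025 + 0.0004 + 0.1296 + 0.1296 + 0.1600 + 0.0784 + 0.0004 = 0.5153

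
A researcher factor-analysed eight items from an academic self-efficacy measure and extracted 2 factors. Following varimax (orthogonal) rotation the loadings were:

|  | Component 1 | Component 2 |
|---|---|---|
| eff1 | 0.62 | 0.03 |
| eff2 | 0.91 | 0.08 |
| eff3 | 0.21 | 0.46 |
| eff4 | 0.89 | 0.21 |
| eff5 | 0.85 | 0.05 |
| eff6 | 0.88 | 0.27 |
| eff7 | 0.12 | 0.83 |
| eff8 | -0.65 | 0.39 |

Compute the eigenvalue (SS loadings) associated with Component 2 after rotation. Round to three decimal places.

1.179

SS loadings for Component 2 = 0.03² + 0.08² + 0.46² + 0.21² + 0.05² + 0.27² + 0.83² + 0.39² = 0.0009 + 0.0064 + 0.2116 + 0.0441 + 0.0025 + 0.0729 + 0.6889 + 0.1521 = 1.1794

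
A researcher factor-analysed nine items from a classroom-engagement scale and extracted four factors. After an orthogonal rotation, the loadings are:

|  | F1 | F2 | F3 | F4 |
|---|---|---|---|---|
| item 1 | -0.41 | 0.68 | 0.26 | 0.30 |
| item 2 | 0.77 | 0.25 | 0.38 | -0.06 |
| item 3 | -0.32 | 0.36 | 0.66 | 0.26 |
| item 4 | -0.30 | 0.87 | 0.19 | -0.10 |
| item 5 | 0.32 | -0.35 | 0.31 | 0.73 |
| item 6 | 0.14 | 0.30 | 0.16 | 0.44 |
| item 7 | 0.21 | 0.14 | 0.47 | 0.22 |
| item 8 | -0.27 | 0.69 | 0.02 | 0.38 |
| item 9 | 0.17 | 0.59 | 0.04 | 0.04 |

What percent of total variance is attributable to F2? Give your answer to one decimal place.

SS loadings for F2 = 0.68² + 0.25² + 0.36² + 0.87² + (-0.35)² + 0.30² + 0.14² + 0.69² + 0.59² = 2.4677
With 9 standardized items, total variance = 9. Proportion = 2.4677/9 = 0.2742 → 27.42%.

27.4%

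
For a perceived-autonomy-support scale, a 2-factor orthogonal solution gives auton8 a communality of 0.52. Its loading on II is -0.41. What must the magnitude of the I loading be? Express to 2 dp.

0.59

Under orthogonal rotation h² = Σλ², so λ_I² = h² − (0.1681) = 0.52 − 0.1681 = 0.3519.
|λ| = √0.3519 = 0.5932.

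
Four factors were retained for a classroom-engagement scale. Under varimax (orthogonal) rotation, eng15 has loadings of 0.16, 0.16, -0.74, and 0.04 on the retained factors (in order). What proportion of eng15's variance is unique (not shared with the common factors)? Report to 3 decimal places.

h² = 0.16² + 0.16² + (-0.74)² + 0.04² = 0.0256 + 0.0256 + 0.5476 + 0.0016 = 0.6004
Uniqueness u² = 1 − h² = 1 − 0.6004 = 0.3996

0.400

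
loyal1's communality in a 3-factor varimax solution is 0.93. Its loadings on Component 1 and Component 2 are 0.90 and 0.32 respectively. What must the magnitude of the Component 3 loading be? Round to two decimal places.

0.13

Under orthogonal rotation h² = Σλ², so λ_Component 3² = h² − (0.9124) = 0.93 − 0.9124 = 0.0176.
|λ| = √0.0176 = 0.1327.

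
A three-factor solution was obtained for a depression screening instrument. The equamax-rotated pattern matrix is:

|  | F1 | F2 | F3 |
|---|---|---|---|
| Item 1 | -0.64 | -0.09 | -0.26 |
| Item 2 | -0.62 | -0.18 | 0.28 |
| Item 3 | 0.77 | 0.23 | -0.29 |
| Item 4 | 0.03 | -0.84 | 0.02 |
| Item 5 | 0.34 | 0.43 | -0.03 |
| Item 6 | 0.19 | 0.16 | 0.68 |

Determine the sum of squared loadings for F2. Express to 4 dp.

1.0095

SS loadings for F2 = (-0.09)² + (-0.18)² + 0.23² + (-0.84)² + 0.43² + 0.16² = 0.0081 + 0.0324 + 0.0529 + 0.7056 + 0.1849 + 0.0256 = 1.0095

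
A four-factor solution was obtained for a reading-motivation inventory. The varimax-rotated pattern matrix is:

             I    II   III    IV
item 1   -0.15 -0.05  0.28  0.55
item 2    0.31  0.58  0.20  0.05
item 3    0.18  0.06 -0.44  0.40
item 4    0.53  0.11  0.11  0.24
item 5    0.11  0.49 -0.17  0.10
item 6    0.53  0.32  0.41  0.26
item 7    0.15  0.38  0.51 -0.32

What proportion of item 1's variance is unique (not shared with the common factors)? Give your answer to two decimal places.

0.59

h² = (-0.15)² + (-0.05)² + 0.28² + 0.55² = 0.0225 + 0.0025 + 0.0784 + 0.3025 = 0.4059
Uniqueness u² = 1 − h² = 1 − 0.4059 = 0.5941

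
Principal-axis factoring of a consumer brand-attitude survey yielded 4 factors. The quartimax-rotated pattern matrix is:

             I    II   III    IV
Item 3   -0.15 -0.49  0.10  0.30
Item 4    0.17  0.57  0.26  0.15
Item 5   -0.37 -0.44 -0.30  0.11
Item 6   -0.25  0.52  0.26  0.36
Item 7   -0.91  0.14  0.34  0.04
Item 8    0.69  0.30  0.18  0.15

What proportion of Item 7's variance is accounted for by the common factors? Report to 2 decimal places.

0.96

h² = (-0.91)² + 0.14² + 0.34² + 0.04² = 0.8281 + 0.0196 + 0.1156 + 0.0016 = 0.9649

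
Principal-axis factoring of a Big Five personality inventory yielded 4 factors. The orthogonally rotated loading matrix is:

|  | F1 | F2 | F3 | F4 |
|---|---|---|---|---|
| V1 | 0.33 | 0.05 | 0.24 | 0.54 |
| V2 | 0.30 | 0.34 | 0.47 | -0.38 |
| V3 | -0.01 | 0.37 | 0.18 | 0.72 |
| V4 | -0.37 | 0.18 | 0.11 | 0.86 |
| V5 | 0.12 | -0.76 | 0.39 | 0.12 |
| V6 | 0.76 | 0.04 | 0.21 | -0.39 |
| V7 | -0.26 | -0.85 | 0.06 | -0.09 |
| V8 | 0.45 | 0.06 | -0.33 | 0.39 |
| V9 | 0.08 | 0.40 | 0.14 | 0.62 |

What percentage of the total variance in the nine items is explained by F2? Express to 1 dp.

SS loadings for F2 = 0.05² + 0.34² + 0.37² + 0.18² + (-0.76)² + 0.04² + (-0.85)² + 0.06² + 0.40² = 1.7527
With 9 standardized items, total variance = 9. Proportion = 1.7527/9 = 0.1947 → 19.47%.

19.5%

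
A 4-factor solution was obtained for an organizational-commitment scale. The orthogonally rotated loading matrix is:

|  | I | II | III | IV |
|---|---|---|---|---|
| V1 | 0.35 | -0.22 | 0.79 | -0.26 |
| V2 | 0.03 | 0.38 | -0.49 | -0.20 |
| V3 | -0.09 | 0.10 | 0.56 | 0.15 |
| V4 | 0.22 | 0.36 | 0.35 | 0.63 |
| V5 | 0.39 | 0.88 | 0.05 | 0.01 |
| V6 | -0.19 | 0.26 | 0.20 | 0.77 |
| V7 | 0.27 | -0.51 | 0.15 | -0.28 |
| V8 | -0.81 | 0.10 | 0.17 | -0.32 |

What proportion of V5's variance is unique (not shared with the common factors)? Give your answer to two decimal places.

h² = 0.39² + 0.88² + 0.05² + 0.01² = 0.1521 + 0.7744 + 0.0025 + 0.0001 = 0.9291
Uniqueness u² = 1 − h² = 1 − 0.9291 = 0.0709

0.07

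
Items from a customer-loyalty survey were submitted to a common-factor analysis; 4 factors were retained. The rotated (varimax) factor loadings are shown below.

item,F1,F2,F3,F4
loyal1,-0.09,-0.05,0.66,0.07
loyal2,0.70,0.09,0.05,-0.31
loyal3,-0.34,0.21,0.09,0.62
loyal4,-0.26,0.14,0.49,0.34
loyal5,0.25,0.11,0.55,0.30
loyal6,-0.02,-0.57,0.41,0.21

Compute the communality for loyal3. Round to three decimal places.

0.552

h² = (-0.34)² + 0.21² + 0.09² + 0.62² = 0.1156 + 0.0441 + 0.0081 + 0.3844 = 0.5522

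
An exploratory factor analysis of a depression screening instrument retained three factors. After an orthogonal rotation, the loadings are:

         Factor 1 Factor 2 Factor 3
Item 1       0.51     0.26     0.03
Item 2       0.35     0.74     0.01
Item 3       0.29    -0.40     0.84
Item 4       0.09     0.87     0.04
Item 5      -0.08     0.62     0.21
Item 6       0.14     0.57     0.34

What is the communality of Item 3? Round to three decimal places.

h² = 0.29² + (-0.40)² + 0.84² = 0.0841 + 0.1600 + 0.7056 = 0.9497

0.950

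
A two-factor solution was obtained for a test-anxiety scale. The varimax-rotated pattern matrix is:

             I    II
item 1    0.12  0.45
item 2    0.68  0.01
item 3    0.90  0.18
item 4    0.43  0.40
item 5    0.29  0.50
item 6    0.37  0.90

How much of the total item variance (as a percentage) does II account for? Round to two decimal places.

24.25%

SS loadings for II = 0.45² + 0.01² + 0.18² + 0.40² + 0.50² + 0.90² = 1.4550
With 6 standardized items, total variance = 6. Proportion = 1.4550/6 = 0.2425 → 24.25%.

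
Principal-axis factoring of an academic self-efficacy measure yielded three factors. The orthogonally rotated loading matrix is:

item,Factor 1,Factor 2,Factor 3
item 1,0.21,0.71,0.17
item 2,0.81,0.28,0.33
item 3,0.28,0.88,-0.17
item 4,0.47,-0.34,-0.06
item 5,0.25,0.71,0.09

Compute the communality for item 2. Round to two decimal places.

0.84

h² = 0.81² + 0.28² + 0.33² = 0.6561 + 0.0784 + 0.1089 = 0.8434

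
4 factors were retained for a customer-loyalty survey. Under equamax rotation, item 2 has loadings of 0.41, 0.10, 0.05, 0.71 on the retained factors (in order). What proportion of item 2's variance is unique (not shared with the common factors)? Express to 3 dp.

h² = 0.41² + 0.10² + 0.05² + 0.71² = 0.1681 + 0.0100 + 0.0025 + 0.5041 = 0.6847
Uniqueness u² = 1 − h² = 1 − 0.6847 = 0.3153

0.315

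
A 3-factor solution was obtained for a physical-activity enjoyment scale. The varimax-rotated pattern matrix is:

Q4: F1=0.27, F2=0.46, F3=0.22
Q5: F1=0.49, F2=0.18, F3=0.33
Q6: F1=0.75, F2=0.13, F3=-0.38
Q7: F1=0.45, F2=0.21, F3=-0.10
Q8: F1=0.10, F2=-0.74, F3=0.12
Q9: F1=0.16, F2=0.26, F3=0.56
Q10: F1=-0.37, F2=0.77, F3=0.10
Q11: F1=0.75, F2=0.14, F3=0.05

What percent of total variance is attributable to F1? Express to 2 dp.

22.66%

SS loadings for F1 = 0.27² + 0.49² + 0.75² + 0.45² + 0.10² + 0.16² + (-0.37)² + 0.75² = 1.8130
With 8 standardized items, total variance = 8. Proportion = 1.8130/8 = 0.2266 → 22.66%.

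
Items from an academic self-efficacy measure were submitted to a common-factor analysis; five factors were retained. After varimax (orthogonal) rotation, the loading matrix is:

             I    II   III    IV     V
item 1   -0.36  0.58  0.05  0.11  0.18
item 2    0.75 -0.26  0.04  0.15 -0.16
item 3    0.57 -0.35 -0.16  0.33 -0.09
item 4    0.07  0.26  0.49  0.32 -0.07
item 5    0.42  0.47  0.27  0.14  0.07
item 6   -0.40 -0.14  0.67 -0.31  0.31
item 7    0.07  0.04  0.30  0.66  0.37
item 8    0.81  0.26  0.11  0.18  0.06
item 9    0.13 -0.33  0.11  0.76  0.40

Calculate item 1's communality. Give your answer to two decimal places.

0.51

h² = (-0.36)² + 0.58² + 0.05² + 0.11² + 0.18² = 0.1296 + 0.3364 + 0.0025 + 0.0121 + 0.0324 = 0.5130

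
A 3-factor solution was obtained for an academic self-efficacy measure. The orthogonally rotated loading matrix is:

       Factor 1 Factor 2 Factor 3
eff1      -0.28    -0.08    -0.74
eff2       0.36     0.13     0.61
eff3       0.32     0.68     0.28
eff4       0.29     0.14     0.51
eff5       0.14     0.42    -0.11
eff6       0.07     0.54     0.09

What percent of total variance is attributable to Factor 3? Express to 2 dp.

21.31%

SS loadings for Factor 3 = (-0.74)² + 0.61² + 0.28² + 0.51² + (-0.11)² + 0.09² = 1.2784
With 6 standardized items, total variance = 6. Proportion = 1.2784/6 = 0.2131 → 21.31%.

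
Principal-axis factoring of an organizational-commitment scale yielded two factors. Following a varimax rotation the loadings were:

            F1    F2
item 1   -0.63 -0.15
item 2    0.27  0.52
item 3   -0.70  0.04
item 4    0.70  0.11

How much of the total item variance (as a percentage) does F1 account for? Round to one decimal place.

36.2%

SS loadings for F1 = (-0.63)² + 0.27² + (-0.70)² + 0.70² = 1.4498
With 4 standardized items, total variance = 4. Proportion = 1.4498/4 = 0.3624 → 36.24%.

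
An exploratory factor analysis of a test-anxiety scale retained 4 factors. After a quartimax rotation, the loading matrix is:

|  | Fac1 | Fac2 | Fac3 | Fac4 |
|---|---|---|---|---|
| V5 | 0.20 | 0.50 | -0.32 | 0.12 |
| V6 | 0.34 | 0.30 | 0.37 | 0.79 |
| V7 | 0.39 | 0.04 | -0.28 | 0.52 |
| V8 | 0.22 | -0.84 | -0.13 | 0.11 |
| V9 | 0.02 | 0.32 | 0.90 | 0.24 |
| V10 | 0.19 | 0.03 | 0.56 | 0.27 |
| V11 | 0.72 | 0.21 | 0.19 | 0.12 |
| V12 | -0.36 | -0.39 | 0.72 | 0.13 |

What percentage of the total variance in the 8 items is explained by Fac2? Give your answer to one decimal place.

16.8%

SS loadings for Fac2 = 0.50² + 0.30² + 0.04² + (-0.84)² + 0.32² + 0.03² + 0.21² + (-0.39)² = 1.3467
With 8 standardized items, total variance = 8. Proportion = 1.3467/8 = 0.1683 → 16.83%.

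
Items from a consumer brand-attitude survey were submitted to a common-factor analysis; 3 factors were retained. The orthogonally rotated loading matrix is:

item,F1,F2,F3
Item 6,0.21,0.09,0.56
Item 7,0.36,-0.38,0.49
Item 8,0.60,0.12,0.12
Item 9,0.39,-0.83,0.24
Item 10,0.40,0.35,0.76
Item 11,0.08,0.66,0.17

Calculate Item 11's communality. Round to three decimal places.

h² = 0.08² + 0.66² + 0.17² = 0.0064 + 0.4356 + 0.0289 = 0.4709

0.471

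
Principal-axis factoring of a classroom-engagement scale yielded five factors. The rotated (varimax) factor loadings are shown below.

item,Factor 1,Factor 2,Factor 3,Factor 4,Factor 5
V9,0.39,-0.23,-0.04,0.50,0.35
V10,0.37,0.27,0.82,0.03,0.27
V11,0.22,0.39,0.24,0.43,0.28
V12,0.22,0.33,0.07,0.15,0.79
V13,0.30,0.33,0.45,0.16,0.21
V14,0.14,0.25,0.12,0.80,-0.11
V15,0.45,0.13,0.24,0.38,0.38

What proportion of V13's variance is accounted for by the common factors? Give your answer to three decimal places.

h² = 0.30² + 0.33² + 0.45² + 0.16² + 0.21² = 0.0900 + 0.1089 + 0.2025 + 0.0256 + 0.0441 = 0.4711

0.471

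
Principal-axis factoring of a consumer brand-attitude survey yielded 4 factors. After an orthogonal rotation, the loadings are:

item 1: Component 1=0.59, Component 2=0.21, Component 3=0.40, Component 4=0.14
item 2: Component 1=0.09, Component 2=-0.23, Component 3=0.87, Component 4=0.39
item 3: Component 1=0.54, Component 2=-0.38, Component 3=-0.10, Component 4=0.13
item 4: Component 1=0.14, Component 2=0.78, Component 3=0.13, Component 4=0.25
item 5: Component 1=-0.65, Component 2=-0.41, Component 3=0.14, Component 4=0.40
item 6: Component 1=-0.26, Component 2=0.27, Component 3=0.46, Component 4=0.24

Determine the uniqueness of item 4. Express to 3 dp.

0.293

h² = 0.14² + 0.78² + 0.13² + 0.25² = 0.0196 + 0.6084 + 0.0169 + 0.0625 = 0.7074
Uniqueness u² = 1 − h² = 1 − 0.7074 = 0.2926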